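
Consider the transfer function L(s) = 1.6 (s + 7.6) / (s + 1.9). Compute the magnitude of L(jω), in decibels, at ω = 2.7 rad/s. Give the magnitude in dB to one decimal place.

|j2.7 + 7.6| = √(2.7² + 7.6²) = 8.065
|j2.7 + 1.9| = √(2.7² + 1.9²) = 3.302
|L(j2.7)| = 1.6 × 8.065 / 3.302 = 3.9087
20 log₁₀(3.9087) = 11.84 dB

11.8 dB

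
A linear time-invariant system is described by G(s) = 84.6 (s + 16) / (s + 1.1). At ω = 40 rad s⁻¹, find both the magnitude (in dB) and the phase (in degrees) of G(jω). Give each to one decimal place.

|G| = 39.2 dB, ∠G = -20.2°

|j40 + 16| = √(40² + 16²) = 43.08
|j40 + 1.1| = √(40² + 1.1²) = 40.02
|G(j40)| = 84.6 × 43.08 / 40.02 = 91.083
20 log₁₀(91.083) = 39.19 dB
∠(j40 + 16) = arctan(40/16) = 68.20°
∠(j40 + 1.1) = arctan(40/1.1) = 88.42°
∠G(j40) = 68.20° − 88.42° = -20.23°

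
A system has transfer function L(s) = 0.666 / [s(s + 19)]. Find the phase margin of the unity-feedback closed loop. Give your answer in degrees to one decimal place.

89.9 deg

Gain crossover: |L(jω)| = 1 at ω ≈ 0.0351 rad/s.
∠L(j0.0351) = −90° − arctan(0.0351/19) ≈ -90.11°
PM = 180° + (-90.11°) = 89.89°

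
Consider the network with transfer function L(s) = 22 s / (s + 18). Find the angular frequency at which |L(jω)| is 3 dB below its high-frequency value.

For a single-pole high-pass, the −3 dB point is at the pole: ω = 18 rad/sec.

18 rad/sec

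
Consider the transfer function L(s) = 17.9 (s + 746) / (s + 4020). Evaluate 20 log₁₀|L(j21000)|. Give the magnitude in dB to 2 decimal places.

|j21000 + 746| = √(21000² + 746²) = 2.101e+04
|j21000 + 4020| = √(21000² + 4020²) = 2.138e+04
|L(j21000)| = 17.9 × 2.101e+04 / 2.138e+04 = 17.592
20 log₁₀(17.592) = 24.906 dB

24.91 dB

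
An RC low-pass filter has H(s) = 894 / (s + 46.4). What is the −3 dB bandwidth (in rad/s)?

For a single-pole low-pass, the −3 dB point is at the pole: ω = 46.4 rad/s.

46.4 rad/s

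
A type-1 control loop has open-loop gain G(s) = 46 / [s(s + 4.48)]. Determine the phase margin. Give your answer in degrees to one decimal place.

Gain crossover: |G(jω)| = 1 at ω ≈ 6.09 rad/sec.
∠G(j6.09) = −90° − arctan(6.09/4.48) ≈ -143.65°
PM = 180° + (-143.65°) = 36.35°

36.4°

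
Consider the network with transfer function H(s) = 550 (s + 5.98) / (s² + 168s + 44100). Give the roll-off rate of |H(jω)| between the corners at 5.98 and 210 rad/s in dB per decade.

In this band the factors already past their corner are: zero at 5.98; net slope = 20 dB/decade.

20 dB/decade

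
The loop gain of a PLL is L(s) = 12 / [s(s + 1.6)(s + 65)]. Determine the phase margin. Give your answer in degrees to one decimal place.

85.8°

Gain crossover: |L(jω)| = 1 at ω ≈ 0.115 rad/s.
∠L(j0.115) = −90° − arctan(0.115/1.6) − arctan(0.115/65) ≈ -94.22°
PM = 180° + (-94.22°) = 85.78°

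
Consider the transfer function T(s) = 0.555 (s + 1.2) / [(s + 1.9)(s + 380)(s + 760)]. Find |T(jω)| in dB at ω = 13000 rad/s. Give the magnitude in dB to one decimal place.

|j13000 + 1.2| = √(13000² + 1.2²) = 1.3e+04
|j13000 + 1.9| = √(13000² + 1.9²) = 1.3e+04
|j13000 + 380| = √(13000² + 380²) = 1.301e+04
|j13000 + 760| = √(13000² + 760²) = 1.302e+04
|T(j13000)| = 0.555 × 1.3e+04 / (1.3e+04 × 1.301e+04 × 1.302e+04) = 3.277e-09
20 log₁₀(3.277e-09) = -169.69 dB

-169.7 dB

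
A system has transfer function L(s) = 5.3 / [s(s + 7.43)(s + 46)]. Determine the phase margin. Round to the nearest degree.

Gain crossover: |L(jω)| = 1 at ω ≈ 0.0155 rad s⁻¹.
∠L(j0.0155) = −90° − arctan(0.0155/7.43) − arctan(0.0155/46) ≈ -90.14°
PM = 180° + (-90.14°) = 89.86°

90°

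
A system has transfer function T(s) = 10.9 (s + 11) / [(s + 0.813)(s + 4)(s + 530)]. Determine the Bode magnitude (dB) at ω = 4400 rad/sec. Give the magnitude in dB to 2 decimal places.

|j4400 + 11| = √(4400² + 11²) = 4400
|j4400 + 0.813| = √(4400² + 0.813²) = 4400
|j4400 + 4| = √(4400² + 4²) = 4400
|j4400 + 530| = √(4400² + 530²) = 4432
|T(j4400)| = 10.9 × 4400 / (4400 × 4400 × 4432) = 5.5898e-07
20 log₁₀(5.5898e-07) = -125.052 dB

-125.05 dB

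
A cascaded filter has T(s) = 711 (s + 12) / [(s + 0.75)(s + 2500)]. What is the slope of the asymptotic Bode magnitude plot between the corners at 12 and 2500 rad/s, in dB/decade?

0 dB/decade

In this band the factors already past their corner are: zero at 12, pole at 0.75; net slope = 0 dB/decade.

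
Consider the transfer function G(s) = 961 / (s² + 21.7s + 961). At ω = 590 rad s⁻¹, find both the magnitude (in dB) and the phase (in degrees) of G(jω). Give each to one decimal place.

|G| = -51.2 dB, ∠G = -177.9°

|(j590)² + 21.7(j590) + 961| = |-3.4714e+05 + j12803| = 3.474e+05
|G(j590)| = 961 / 3.474e+05 = 0.0027665
20 log₁₀(0.0027665) = -51.16 dB
∠[(j590)² + 21.7(j590) + 961] = ∠[-3.4714e+05 + j12803] = 177.89°
∠G(j590) = −177.89° = -177.89°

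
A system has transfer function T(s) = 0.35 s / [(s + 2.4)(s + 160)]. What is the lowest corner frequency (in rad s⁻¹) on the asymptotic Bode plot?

Break frequencies occur at each pole and zero magnitude: 2.4 rad s⁻¹, 160 rad s⁻¹.
The lowest is 2.4 rad s⁻¹.

2.4 rad s⁻¹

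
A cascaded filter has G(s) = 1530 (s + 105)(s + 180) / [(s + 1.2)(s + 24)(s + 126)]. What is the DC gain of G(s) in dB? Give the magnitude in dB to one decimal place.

G(0) = 1530 × 105 × 180 / (1.2 × 24 × 126) = 7968.8
20 log₁₀(7968.8) = 78.03 dB

78.0 dB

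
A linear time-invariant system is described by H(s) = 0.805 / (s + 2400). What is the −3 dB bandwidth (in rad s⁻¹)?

2400 rad s⁻¹

For a single-pole low-pass, the −3 dB point is at the pole: ω = 2400 rad s⁻¹.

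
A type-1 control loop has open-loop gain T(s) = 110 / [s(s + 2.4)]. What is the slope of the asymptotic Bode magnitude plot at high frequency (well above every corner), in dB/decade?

-40 dB/decade

With 0 zeros and 2 poles, the high-frequency asymptotic slope is 20 × (0 − 2) = -40 dB/decade.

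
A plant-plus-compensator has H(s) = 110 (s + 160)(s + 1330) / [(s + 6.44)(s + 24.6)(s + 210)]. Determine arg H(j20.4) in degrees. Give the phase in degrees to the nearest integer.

-110 deg

∠(j20.4 + 160) = arctan(20.4/160) = 7.27°
∠(j20.4 + 1330) = arctan(20.4/1330) = 0.88°
∠(j20.4 + 6.44) = arctan(20.4/6.44) = 72.48°
∠(j20.4 + 24.6) = arctan(20.4/24.6) = 39.67°
∠(j20.4 + 210) = arctan(20.4/210) = 5.55°
∠H(j20.4) = 7.27° + 0.88° − (72.48° + 39.67° + 5.55°) = -109.55°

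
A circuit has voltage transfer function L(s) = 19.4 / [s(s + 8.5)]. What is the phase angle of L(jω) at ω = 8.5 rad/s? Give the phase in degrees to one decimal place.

-135.0°

∠(j8.5 + 8.5) = arctan(8.5/8.5) = 45.00°
∠(j8.5) = 90.00°
∠L(j8.5) = − (45.00° + 90.00°) = -135.00°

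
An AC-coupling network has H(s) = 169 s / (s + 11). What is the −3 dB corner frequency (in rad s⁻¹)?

11 rad s⁻¹

For a single-pole high-pass, the −3 dB point is at the pole: ω = 11 rad s⁻¹.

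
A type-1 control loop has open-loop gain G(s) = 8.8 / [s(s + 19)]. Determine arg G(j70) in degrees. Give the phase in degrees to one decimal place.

∠(j70 + 19) = arctan(70/19) = 74.81°
∠(j70) = 90.00°
∠G(j70) = − (74.81° + 90.00°) = -164.81°

-164.8°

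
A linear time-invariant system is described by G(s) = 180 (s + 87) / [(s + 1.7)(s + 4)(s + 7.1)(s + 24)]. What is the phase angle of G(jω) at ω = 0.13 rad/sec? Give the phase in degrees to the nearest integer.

∠(j0.13 + 87) = arctan(0.13/87) = 0.09°
∠(j0.13 + 1.7) = arctan(0.13/1.7) = 4.37°
∠(j0.13 + 4) = arctan(0.13/4) = 1.86°
∠(j0.13 + 7.1) = arctan(0.13/7.1) = 1.05°
∠(j0.13 + 24) = arctan(0.13/24) = 0.31°
∠G(j0.13) = 0.09° − (4.37° + 1.86° + 1.05° + 0.31°) = -7.51°

-8°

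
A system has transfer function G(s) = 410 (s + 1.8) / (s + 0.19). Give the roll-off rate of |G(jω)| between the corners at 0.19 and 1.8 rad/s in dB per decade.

-20 dB/decade

In this band the factors already past their corner are: pole at 0.19; net slope = -20 dB/decade.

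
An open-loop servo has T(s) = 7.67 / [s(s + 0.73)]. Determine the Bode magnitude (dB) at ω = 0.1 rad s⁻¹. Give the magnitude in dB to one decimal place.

40.3 dB

|j0.1 + 0.73| = √(0.1² + 0.73²) = 0.7368
|j0.1| = 0.1
|T(j0.1)| = 7.67 / (0.7368 × 0.1) = 104.1
20 log₁₀(104.1) = 40.35 dB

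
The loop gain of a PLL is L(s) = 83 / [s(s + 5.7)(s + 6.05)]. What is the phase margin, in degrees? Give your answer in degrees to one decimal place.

50.2°

Gain crossover: |L(jω)| = 1 at ω ≈ 2.13 rad/s.
∠L(j2.13) = −90° − arctan(2.13/5.7) − arctan(2.13/6.05) ≈ -129.84°
PM = 180° + (-129.84°) = 50.16°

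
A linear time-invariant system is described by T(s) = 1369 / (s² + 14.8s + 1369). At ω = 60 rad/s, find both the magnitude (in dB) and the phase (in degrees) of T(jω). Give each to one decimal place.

|T| = -4.9 dB, ∠T = -158.3°

|(j60)² + 14.8(j60) + 1369| = |-2231 + j888| = 2401
|T(j60)| = 1369 / 2401 = 0.57012
20 log₁₀(0.57012) = -4.88 dB
∠[(j60)² + 14.8(j60) + 1369] = ∠[-2231 + j888] = 158.30°
∠T(j60) = −158.30° = -158.30°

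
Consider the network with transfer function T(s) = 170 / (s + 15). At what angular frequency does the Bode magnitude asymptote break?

The single real pole at s = −15 gives a corner at ω = 15 rad/s.

15 rad/s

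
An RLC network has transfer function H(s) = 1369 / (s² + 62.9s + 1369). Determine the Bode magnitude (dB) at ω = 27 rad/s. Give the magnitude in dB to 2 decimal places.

|(j27)² + 62.9(j27) + 1369| = |640 + j1698.3| = 1815
|H(j27)| = 1369 / 1815 = 0.75432
20 log₁₀(0.75432) = -2.449 dB

-2.45 dB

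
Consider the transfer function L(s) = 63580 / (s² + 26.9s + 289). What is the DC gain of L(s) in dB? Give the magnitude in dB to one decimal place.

46.8 dB

L(0) = 63580 / 289 = 220
20 log₁₀(220) = 46.85 dB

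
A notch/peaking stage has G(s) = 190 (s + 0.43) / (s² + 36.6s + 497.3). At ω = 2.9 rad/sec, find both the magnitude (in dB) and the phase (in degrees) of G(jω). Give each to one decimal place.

|j2.9 + 0.43| = √(2.9² + 0.43²) = 2.932
|(j2.9)² + 36.6(j2.9) + 497.3| = |488.89 + j106.14| = 500.3
|G(j2.9)| = 190 × 2.932 / 500.3 = 1.1134
20 log₁₀(1.1134) = 0.93 dB
∠(j2.9 + 0.43) = arctan(2.9/0.43) = 81.57°
∠[(j2.9)² + 36.6(j2.9) + 497.3] = ∠[488.89 + j106.14] = 12.25°
∠G(j2.9) = 81.57° − 12.25° = 69.32°

|G| = 0.9 dB, ∠G = 69.3 deg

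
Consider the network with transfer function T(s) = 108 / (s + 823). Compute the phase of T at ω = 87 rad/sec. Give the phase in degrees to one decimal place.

∠(j87 + 823) = arctan(87/823) = 6.03°
∠T(j87) = −6.03° = -6.03°

-6.0 deg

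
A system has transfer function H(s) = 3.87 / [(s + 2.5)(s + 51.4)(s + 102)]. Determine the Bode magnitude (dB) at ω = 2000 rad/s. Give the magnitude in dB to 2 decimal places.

-186.32 dB

|j2000 + 2.5| = √(2000² + 2.5²) = 2000
|j2000 + 51.4| = √(2000² + 51.4²) = 2001
|j2000 + 102| = √(2000² + 102²) = 2003
|H(j2000)| = 3.87 / (2000 × 2001 × 2003) = 4.8296e-10
20 log₁₀(4.8296e-10) = -186.322 dB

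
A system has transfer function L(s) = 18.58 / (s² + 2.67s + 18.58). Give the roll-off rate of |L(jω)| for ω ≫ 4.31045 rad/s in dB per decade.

With 0 zeros and 2 poles, the high-frequency asymptotic slope is 20 × (0 − 2) = -40 dB/decade.

-40 dB/decade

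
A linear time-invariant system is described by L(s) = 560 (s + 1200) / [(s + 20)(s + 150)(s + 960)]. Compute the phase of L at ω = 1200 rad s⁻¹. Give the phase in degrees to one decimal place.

∠(j1200 + 1200) = arctan(1200/1200) = 45.00°
∠(j1200 + 20) = arctan(1200/20) = 89.05°
∠(j1200 + 150) = arctan(1200/150) = 82.87°
∠(j1200 + 960) = arctan(1200/960) = 51.34°
∠L(j1200) = 45.00° − (89.05° + 82.87° + 51.34°) = -178.26°

-178.3°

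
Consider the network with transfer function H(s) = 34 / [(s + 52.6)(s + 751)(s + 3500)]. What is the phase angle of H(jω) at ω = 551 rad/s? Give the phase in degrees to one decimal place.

-129.8 deg

∠(j551 + 52.6) = arctan(551/52.6) = 84.55°
∠(j551 + 751) = arctan(551/751) = 36.27°
∠(j551 + 3500) = arctan(551/3500) = 8.95°
∠H(j551) = − (84.55° + 36.27° + 8.95°) = -129.76°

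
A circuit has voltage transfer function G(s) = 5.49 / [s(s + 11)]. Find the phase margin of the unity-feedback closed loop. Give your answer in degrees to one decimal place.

Gain crossover: |G(jω)| = 1 at ω ≈ 0.499 rad/sec.
∠G(j0.499) = −90° − arctan(0.499/11) ≈ -92.60°
PM = 180° + (-92.60°) = 87.40°

87.4 deg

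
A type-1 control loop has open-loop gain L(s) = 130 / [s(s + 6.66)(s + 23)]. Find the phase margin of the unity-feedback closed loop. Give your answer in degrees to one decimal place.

Gain crossover: |L(jω)| = 1 at ω ≈ 0.841 rad/s.
∠L(j0.841) = −90° − arctan(0.841/6.66) − arctan(0.841/23) ≈ -99.30°
PM = 180° + (-99.30°) = 80.70°

80.7°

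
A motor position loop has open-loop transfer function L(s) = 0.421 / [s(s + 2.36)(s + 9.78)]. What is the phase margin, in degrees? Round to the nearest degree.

Gain crossover: |L(jω)| = 1 at ω ≈ 0.0182 rad s⁻¹.
∠L(j0.0182) = −90° − arctan(0.0182/2.36) − arctan(0.0182/9.78) ≈ -90.55°
PM = 180° + (-90.55°) = 89.45°

89 deg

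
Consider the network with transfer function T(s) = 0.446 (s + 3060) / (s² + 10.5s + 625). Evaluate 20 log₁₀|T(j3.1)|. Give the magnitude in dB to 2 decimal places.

6.91 dB

|j3.1 + 3060| = √(3.1² + 3060²) = 3060
|(j3.1)² + 10.5(j3.1) + 625| = |615.39 + j32.55| = 616.3
|T(j3.1)| = 0.446 × 3060 / 616.3 = 2.2146
20 log₁₀(2.2146) = 6.906 dB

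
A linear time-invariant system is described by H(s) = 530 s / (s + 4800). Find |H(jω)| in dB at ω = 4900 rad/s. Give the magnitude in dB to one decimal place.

51.6 dB

|j4900| = 4900
|j4900 + 4800| = √(4900² + 4800²) = 6859
|H(j4900)| = 530 × 4900 / 6859 = 378.61
20 log₁₀(378.61) = 51.56 dB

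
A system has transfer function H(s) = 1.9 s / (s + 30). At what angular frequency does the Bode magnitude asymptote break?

30 rad/sec

The single real pole at s = −30 gives a corner at ω = 30 rad/sec.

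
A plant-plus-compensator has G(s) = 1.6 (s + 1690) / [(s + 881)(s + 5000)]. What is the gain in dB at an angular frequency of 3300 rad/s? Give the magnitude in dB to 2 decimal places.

-70.75 dB

|j3300 + 1690| = √(3300² + 1690²) = 3708
|j3300 + 881| = √(3300² + 881²) = 3416
|j3300 + 5000| = √(3300² + 5000²) = 5991
|G(j3300)| = 1.6 × 3708 / (3416 × 5991) = 0.00028991
20 log₁₀(0.00028991) = -70.755 dB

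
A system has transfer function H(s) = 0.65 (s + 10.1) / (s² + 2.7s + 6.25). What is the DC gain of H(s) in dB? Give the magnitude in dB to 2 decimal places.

0.43 dB

H(0) = 0.65 × 10.1 / 6.25 = 1.0504
20 log₁₀(1.0504) = 0.427 dB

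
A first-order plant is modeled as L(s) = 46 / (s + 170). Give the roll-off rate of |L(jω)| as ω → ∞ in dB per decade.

With 0 zeros and 1 pole, the high-frequency asymptotic slope is 20 × (0 − 1) = -20 dB/decade.

-20 dB/decade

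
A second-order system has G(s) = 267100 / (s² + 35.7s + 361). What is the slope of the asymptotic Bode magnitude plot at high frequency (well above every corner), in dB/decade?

-40 dB/decade

With 0 zeros and 2 poles, the high-frequency asymptotic slope is 20 × (0 − 2) = -40 dB/decade.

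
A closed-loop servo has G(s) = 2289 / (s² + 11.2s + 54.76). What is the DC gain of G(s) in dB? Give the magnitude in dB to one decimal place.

G(0) = 2289 / 54.76 = 41.801
20 log₁₀(41.801) = 32.42 dB

32.4 dB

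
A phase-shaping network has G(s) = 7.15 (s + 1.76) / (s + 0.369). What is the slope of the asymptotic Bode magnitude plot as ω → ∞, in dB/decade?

With 1 zero and 1 pole, the high-frequency asymptotic slope is 20 × (1 − 1) = 0 dB/decade.

0 dB/decade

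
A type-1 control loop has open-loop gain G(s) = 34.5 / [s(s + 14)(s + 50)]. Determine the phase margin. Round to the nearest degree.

Gain crossover: |G(jω)| = 1 at ω ≈ 0.0493 rad s⁻¹.
∠G(j0.0493) = −90° − arctan(0.0493/14) − arctan(0.0493/50) ≈ -90.26°
PM = 180° + (-90.26°) = 89.74°

90 deg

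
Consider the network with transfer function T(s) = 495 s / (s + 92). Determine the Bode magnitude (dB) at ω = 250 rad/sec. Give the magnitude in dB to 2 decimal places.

53.34 dB

|j250| = 250
|j250 + 92| = √(250² + 92²) = 266.4
|T(j250)| = 495 × 250 / 266.4 = 464.54
20 log₁₀(464.54) = 53.341 dB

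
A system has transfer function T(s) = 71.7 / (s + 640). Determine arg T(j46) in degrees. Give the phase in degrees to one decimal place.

-4.1°

∠(j46 + 640) = arctan(46/640) = 4.11°
∠T(j46) = −4.11° = -4.11°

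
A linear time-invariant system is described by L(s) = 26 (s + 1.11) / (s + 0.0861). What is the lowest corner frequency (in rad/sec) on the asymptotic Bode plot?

Break frequencies occur at each pole and zero magnitude: 0.0861 rad/sec, 1.11 rad/sec.
The lowest is 0.0861 rad/sec.

0.0861 rad/sec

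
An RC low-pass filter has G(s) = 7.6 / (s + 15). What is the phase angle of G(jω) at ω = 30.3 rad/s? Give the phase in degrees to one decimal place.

-63.7 deg

∠(j30.3 + 15) = arctan(30.3/15) = 63.66°
∠G(j30.3) = −63.66° = -63.66°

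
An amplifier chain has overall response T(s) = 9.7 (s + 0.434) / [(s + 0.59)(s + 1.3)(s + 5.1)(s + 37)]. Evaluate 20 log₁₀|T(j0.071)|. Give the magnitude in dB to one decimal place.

-30.7 dB

|j0.071 + 0.434| = √(0.071² + 0.434²) = 0.4398
|j0.071 + 0.59| = √(0.071² + 0.59²) = 0.5943
|j0.071 + 1.3| = √(0.071² + 1.3²) = 1.302
|j0.071 + 5.1| = √(0.071² + 5.1²) = 5.1
|j0.071 + 37| = √(0.071² + 37²) = 37
|T(j0.071)| = 9.7 × 0.4398 / (0.5943 × 1.302 × 5.1 × 37) = 0.029216
20 log₁₀(0.029216) = -30.69 dB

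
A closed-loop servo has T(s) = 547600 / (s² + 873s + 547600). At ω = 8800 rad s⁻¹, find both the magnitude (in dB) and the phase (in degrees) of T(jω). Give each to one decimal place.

|(j8800)² + 873(j8800) + 547600| = |-7.6892e+07 + j7.6824e+06| = 7.728e+07
|T(j8800)| = 547600 / 7.728e+07 = 0.0070864
20 log₁₀(0.0070864) = -42.99 dB
∠[(j8800)² + 873(j8800) + 547600] = ∠[-7.6892e+07 + j7.6824e+06] = 174.29°
∠T(j8800) = −174.29° = -174.29°

|T| = -43.0 dB, ∠T = -174.3 deg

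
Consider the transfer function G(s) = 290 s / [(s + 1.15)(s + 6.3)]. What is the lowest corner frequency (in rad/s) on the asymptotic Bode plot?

1.15 rad/s

Break frequencies occur at each pole and zero magnitude: 1.15 rad/s, 6.3 rad/s.
The lowest is 1.15 rad/s.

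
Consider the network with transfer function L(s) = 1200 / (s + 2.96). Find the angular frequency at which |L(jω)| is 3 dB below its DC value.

For a single-pole low-pass, the −3 dB point is at the pole: ω = 2.96 rad/s.

2.96 rad/s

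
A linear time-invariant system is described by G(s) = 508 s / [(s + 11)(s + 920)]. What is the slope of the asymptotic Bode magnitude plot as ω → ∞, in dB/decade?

With 1 zero and 2 poles, the high-frequency asymptotic slope is 20 × (1 − 2) = -20 dB/decade.

-20 dB/decade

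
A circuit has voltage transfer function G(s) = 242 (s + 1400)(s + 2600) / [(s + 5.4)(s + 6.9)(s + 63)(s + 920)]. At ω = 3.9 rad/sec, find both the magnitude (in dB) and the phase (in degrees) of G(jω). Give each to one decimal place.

|j3.9 + 1400| = √(3.9² + 1400²) = 1400
|j3.9 + 2600| = √(3.9² + 2600²) = 2600
|j3.9 + 5.4| = √(3.9² + 5.4²) = 6.661
|j3.9 + 6.9| = √(3.9² + 6.9²) = 7.926
|j3.9 + 63| = √(3.9² + 63²) = 63.12
|j3.9 + 920| = √(3.9² + 920²) = 920
|G(j3.9)| = 242 × 1400 × 2600 / (6.661 × 7.926 × 63.12 × 920) = 287.32
20 log₁₀(287.32) = 49.17 dB
∠(j3.9 + 1400) = arctan(3.9/1400) = 0.16°
∠(j3.9 + 2600) = arctan(3.9/2600) = 0.09°
∠(j3.9 + 5.4) = arctan(3.9/5.4) = 35.84°
∠(j3.9 + 6.9) = arctan(3.9/6.9) = 29.48°
∠(j3.9 + 63) = arctan(3.9/63) = 3.54°
∠(j3.9 + 920) = arctan(3.9/920) = 0.24°
∠G(j3.9) = 0.16° + 0.09° − (35.84° + 29.48° + 3.54° + 0.24°) = -68.85°

|G| = 49.2 dB, ∠G = -68.9°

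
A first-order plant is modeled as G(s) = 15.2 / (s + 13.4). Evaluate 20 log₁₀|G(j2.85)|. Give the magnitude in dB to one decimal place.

0.9 dB

|j2.85 + 13.4| = √(2.85² + 13.4²) = 13.7
|G(j2.85)| = 15.2 / 13.7 = 1.1095
20 log₁₀(1.1095) = 0.90 dB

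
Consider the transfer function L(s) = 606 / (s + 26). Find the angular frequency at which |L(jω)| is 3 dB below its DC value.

For a single-pole low-pass, the −3 dB point is at the pole: ω = 26 rad s⁻¹.

26 rad s⁻¹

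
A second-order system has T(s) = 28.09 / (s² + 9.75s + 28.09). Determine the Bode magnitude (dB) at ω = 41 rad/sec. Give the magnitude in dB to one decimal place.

-35.6 dB

|(j41)² + 9.75(j41) + 28.09| = |-1652.9 + j399.75| = 1701
|T(j41)| = 28.09 / 1701 = 0.016518
20 log₁₀(0.016518) = -35.64 dB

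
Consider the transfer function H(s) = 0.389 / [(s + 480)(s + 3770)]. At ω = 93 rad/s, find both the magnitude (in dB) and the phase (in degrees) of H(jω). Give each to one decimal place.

|H| = -133.5 dB, ∠H = -12.4°

|j93 + 480| = √(93² + 480²) = 488.9
|j93 + 3770| = √(93² + 3770²) = 3771
|H(j93)| = 0.389 / (488.9 × 3771) = 2.1098e-07
20 log₁₀(2.1098e-07) = -133.52 dB
∠(j93 + 480) = arctan(93/480) = 10.97°
∠(j93 + 3770) = arctan(93/3770) = 1.41°
∠H(j93) = − (10.97° + 1.41°) = -12.38°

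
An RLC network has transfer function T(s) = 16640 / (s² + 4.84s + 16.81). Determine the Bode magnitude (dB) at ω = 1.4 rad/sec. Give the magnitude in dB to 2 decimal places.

|(j1.4)² + 4.84(j1.4) + 16.81| = |14.85 + j6.776| = 16.32
|T(j1.4)| = 16640 / 16.32 = 1019.4
20 log₁₀(1019.4) = 60.167 dB

60.17 dB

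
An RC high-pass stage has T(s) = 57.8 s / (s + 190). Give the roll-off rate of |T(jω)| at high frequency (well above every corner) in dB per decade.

0 dB/decade

With 1 zero and 1 pole, the high-frequency asymptotic slope is 20 × (1 − 1) = 0 dB/decade.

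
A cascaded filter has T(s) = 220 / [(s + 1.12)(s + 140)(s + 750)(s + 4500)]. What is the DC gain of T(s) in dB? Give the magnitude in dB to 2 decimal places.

T(0) = 220 / (1.12 × 140 × 750 × 4500) = 4.1572e-07
20 log₁₀(4.1572e-07) = -127.624 dB

-127.62 dB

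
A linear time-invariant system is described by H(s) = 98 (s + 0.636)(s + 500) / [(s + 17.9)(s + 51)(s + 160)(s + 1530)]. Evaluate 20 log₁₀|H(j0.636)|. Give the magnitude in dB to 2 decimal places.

|j0.636 + 0.636| = √(0.636² + 0.636²) = 0.8994
|j0.636 + 500| = √(0.636² + 500²) = 500
|j0.636 + 17.9| = √(0.636² + 17.9²) = 17.91
|j0.636 + 51| = √(0.636² + 51²) = 51
|j0.636 + 160| = √(0.636² + 160²) = 160
|j0.636 + 1530| = √(0.636² + 1530²) = 1530
|H(j0.636)| = 98 × 0.8994 × 500 / (17.91 × 51 × 160 × 1530) = 0.00019707
20 log₁₀(0.00019707) = -74.108 dB

-74.11 dB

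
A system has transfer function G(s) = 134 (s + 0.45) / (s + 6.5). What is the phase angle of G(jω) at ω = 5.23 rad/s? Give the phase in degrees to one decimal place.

∠(j5.23 + 0.45) = arctan(5.23/0.45) = 85.08°
∠(j5.23 + 6.5) = arctan(5.23/6.5) = 38.82°
∠G(j5.23) = 85.08° − 38.82° = 46.26°

46.3 deg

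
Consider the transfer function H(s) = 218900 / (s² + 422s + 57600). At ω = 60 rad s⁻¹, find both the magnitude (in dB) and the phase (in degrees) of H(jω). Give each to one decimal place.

|(j60)² + 422(j60) + 57600| = |54000 + j25320| = 5.964e+04
|H(j60)| = 218900 / 5.964e+04 = 3.6703
20 log₁₀(3.6703) = 11.29 dB
∠[(j60)² + 422(j60) + 57600] = ∠[54000 + j25320] = 25.12°
∠H(j60) = −25.12° = -25.12°

|H| = 11.3 dB, ∠H = -25.1 deg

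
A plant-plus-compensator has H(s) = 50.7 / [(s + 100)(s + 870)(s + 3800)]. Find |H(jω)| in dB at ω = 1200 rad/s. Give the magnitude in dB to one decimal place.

-162.9 dB

|j1200 + 100| = √(1200² + 100²) = 1204
|j1200 + 870| = √(1200² + 870²) = 1482
|j1200 + 3800| = √(1200² + 3800²) = 3985
|H(j1200)| = 50.7 / (1204 × 1482 × 3985) = 7.1284e-09
20 log₁₀(7.1284e-09) = -162.94 dB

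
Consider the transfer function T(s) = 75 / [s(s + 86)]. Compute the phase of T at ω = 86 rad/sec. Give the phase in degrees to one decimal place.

-135.0 deg

∠(j86 + 86) = arctan(86/86) = 45.00°
∠(j86) = 90.00°
∠T(j86) = − (45.00° + 90.00°) = -135.00°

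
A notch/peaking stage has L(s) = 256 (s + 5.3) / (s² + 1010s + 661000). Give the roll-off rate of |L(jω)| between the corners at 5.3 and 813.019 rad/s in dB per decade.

In this band the factors already past their corner are: zero at 5.3; net slope = 20 dB/decade.

20 dB/decade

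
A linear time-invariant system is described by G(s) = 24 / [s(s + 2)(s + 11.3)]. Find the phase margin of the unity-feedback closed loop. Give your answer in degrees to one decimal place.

59.6°

Gain crossover: |G(jω)| = 1 at ω ≈ 0.955 rad/s.
∠G(j0.955) = −90° − arctan(0.955/2) − arctan(0.955/11.3) ≈ -120.35°
PM = 180° + (-120.35°) = 59.65°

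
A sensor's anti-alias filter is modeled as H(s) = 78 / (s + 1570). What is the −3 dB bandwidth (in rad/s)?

1570 rad/s

For a single-pole low-pass, the −3 dB point is at the pole: ω = 1570 rad/s.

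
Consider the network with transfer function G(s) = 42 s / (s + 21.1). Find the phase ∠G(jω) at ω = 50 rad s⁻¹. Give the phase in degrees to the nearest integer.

∠(j50) = 90.00°
∠(j50 + 21.1) = arctan(50/21.1) = 67.12°
∠G(j50) = 90.00° − 67.12° = 22.88°

23°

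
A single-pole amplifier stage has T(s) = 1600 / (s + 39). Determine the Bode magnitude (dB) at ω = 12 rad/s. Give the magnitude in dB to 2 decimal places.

|j12 + 39| = √(12² + 39²) = 40.8
|T(j12)| = 1600 / 40.8 = 39.211
20 log₁₀(39.211) = 31.868 dB

31.87 dB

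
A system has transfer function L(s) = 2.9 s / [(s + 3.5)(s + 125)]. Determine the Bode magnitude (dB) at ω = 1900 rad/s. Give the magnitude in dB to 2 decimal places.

-56.35 dB

|j1900| = 1900
|j1900 + 3.5| = √(1900² + 3.5²) = 1900
|j1900 + 125| = √(1900² + 125²) = 1904
|L(j1900)| = 2.9 × 1900 / (1900 × 1904) = 0.001523
20 log₁₀(0.001523) = -56.346 dB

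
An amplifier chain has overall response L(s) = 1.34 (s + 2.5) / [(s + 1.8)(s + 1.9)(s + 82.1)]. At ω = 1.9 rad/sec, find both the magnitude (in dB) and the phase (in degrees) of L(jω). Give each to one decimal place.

|L| = -42.8 dB, ∠L = -55.6°

|j1.9 + 2.5| = √(1.9² + 2.5²) = 3.14
|j1.9 + 1.8| = √(1.9² + 1.8²) = 2.617
|j1.9 + 1.9| = √(1.9² + 1.9²) = 2.687
|j1.9 + 82.1| = √(1.9² + 82.1²) = 82.12
|L(j1.9)| = 1.34 × 3.14 / (2.617 × 2.687 × 82.12) = 0.0072857
20 log₁₀(0.0072857) = -42.75 dB
∠(j1.9 + 2.5) = arctan(1.9/2.5) = 37.23°
∠(j1.9 + 1.8) = arctan(1.9/1.8) = 46.55°
∠(j1.9 + 1.9) = arctan(1.9/1.9) = 45.00°
∠(j1.9 + 82.1) = arctan(1.9/82.1) = 1.33°
∠L(j1.9) = 37.23° − (46.55° + 45.00° + 1.33°) = -55.64°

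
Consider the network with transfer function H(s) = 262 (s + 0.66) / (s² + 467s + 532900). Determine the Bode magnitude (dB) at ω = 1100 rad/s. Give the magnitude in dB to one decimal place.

|j1100 + 0.66| = √(1100² + 0.66²) = 1100
|(j1100)² + 467(j1100) + 532900| = |-6.771e+05 + j5.137e+05| = 8.499e+05
|H(j1100)| = 262 × 1100 / 8.499e+05 = 0.33909
20 log₁₀(0.33909) = -9.39 dB

-9.4 dB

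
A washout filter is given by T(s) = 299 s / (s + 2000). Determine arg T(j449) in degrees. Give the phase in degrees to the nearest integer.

77 deg

∠(j449) = 90.00°
∠(j449 + 2000) = arctan(449/2000) = 12.65°
∠T(j449) = 90.00° − 12.65° = 77.35°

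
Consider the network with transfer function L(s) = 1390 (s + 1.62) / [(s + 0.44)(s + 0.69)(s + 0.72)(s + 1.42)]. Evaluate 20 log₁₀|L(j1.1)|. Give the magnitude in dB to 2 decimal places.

|j1.1 + 1.62| = √(1.1² + 1.62²) = 1.958
|j1.1 + 0.44| = √(1.1² + 0.44²) = 1.185
|j1.1 + 0.69| = √(1.1² + 0.69²) = 1.298
|j1.1 + 0.72| = √(1.1² + 0.72²) = 1.315
|j1.1 + 1.42| = √(1.1² + 1.42²) = 1.796
|L(j1.1)| = 1390 × 1.958 / (1.185 × 1.298 × 1.315 × 1.796) = 749.24
20 log₁₀(749.24) = 57.492 dB

57.49 dB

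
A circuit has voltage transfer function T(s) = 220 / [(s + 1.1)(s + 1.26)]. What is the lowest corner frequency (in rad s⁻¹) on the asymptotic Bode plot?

1.1 rad s⁻¹

Break frequencies occur at each pole and zero magnitude: 1.1 rad s⁻¹, 1.26 rad s⁻¹.
The lowest is 1.1 rad s⁻¹.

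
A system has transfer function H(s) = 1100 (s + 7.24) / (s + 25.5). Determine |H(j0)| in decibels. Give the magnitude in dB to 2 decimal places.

H(0) = 1100 × 7.24 / 25.5 = 312.31
20 log₁₀(312.31) = 49.892 dB

49.89 dB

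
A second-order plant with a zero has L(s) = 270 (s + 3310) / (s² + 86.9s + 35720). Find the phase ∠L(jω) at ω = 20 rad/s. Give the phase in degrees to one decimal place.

∠(j20 + 3310) = arctan(20/3310) = 0.35°
∠[(j20)² + 86.9(j20) + 35720] = ∠[35320 + j1738] = 2.82°
∠L(j20) = 0.35° − 2.82° = -2.47°

-2.5 deg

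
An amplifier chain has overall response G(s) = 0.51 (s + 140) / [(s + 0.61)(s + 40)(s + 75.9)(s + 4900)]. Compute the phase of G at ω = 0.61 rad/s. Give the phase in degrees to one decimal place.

-46.1°

∠(j0.61 + 140) = arctan(0.61/140) = 0.25°
∠(j0.61 + 0.61) = arctan(0.61/0.61) = 45.00°
∠(j0.61 + 40) = arctan(0.61/40) = 0.87°
∠(j0.61 + 75.9) = arctan(0.61/75.9) = 0.46°
∠(j0.61 + 4900) = arctan(0.61/4900) = 0.01°
∠G(j0.61) = 0.25° − (45.00° + 0.87° + 0.46° + 0.01°) = -46.09°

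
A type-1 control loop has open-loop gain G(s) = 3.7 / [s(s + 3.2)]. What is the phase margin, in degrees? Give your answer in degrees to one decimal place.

71.1°

Gain crossover: |G(jω)| = 1 at ω ≈ 1.09 rad s⁻¹.
∠G(j1.09) = −90° − arctan(1.09/3.2) ≈ -108.88°
PM = 180° + (-108.88°) = 71.12°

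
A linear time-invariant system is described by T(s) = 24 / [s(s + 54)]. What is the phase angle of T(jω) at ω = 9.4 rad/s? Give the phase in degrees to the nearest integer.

-100°

∠(j9.4 + 54) = arctan(9.4/54) = 9.87°
∠(j9.4) = 90.00°
∠T(j9.4) = − (9.87° + 90.00°) = -99.87°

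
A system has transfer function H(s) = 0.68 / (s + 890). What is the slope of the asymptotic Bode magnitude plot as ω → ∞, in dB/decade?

With 0 zeros and 1 pole, the high-frequency asymptotic slope is 20 × (0 − 1) = -20 dB/decade.

-20 dB/decade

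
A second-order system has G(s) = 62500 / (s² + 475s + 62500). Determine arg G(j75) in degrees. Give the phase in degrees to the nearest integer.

-32°

∠[(j75)² + 475(j75) + 62500] = ∠[56875 + j35625] = 32.06°
∠G(j75) = −32.06° = -32.06°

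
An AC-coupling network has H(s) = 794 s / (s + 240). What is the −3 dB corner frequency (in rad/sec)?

For a single-pole high-pass, the −3 dB point is at the pole: ω = 240 rad/sec.

240 rad/sec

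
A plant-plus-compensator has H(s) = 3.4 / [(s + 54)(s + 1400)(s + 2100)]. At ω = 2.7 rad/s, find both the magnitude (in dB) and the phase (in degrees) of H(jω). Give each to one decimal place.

|j2.7 + 54| = √(2.7² + 54²) = 54.07
|j2.7 + 1400| = √(2.7² + 1400²) = 1400
|j2.7 + 2100| = √(2.7² + 2100²) = 2100
|H(j2.7)| = 3.4 / (54.07 × 1400 × 2100) = 2.1389e-08
20 log₁₀(2.1389e-08) = -153.40 dB
∠(j2.7 + 54) = arctan(2.7/54) = 2.86°
∠(j2.7 + 1400) = arctan(2.7/1400) = 0.11°
∠(j2.7 + 2100) = arctan(2.7/2100) = 0.07°
∠H(j2.7) = − (2.86° + 0.11° + 0.07°) = -3.05°

|H| = -153.4 dB, ∠H = -3.0°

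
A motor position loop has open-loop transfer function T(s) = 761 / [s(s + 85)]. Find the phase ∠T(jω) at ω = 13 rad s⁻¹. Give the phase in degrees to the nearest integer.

-99°

∠(j13 + 85) = arctan(13/85) = 8.70°
∠(j13) = 90.00°
∠T(j13) = − (8.70° + 90.00°) = -98.70°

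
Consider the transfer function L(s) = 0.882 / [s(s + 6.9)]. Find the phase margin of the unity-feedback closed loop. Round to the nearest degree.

Gain crossover: |L(jω)| = 1 at ω ≈ 0.128 rad/s.
∠L(j0.128) = −90° − arctan(0.128/6.9) ≈ -91.06°
PM = 180° + (-91.06°) = 88.94°

89°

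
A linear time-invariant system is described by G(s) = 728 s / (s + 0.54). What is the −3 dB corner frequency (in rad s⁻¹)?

0.54 rad s⁻¹

For a single-pole high-pass, the −3 dB point is at the pole: ω = 0.54 rad s⁻¹.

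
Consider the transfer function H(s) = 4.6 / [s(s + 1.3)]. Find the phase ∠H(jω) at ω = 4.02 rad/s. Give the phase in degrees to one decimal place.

-162.1°

∠(j4.02 + 1.3) = arctan(4.02/1.3) = 72.08°
∠(j4.02) = 90.00°
∠H(j4.02) = − (72.08° + 90.00°) = -162.08°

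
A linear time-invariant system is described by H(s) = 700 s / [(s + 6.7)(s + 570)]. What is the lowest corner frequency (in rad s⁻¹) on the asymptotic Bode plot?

Break frequencies occur at each pole and zero magnitude: 6.7 rad s⁻¹, 570 rad s⁻¹.
The lowest is 6.7 rad s⁻¹.

6.7 rad s⁻¹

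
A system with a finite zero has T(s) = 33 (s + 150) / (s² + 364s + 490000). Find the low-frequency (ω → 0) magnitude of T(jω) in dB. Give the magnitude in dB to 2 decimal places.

-39.91 dB

T(0) = 33 × 150 / 490000 = 0.010102
20 log₁₀(0.010102) = -39.912 dB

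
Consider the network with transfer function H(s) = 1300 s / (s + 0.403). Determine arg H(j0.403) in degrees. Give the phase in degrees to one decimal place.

45.0°

∠(j0.403) = 90.00°
∠(j0.403 + 0.403) = arctan(0.403/0.403) = 45.00°
∠H(j0.403) = 90.00° − 45.00° = 45.00°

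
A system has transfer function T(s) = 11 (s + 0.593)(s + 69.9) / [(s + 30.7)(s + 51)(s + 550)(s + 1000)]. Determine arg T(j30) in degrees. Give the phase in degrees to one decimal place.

32.5 deg

∠(j30 + 0.593) = arctan(30/0.593) = 88.87°
∠(j30 + 69.9) = arctan(30/69.9) = 23.23°
∠(j30 + 30.7) = arctan(30/30.7) = 44.34°
∠(j30 + 51) = arctan(30/51) = 30.47°
∠(j30 + 550) = arctan(30/550) = 3.12°
∠(j30 + 1000) = arctan(30/1000) = 1.72°
∠T(j30) = 88.87° + 23.23° − (44.34° + 30.47° + 3.12° + 1.72°) = 32.45°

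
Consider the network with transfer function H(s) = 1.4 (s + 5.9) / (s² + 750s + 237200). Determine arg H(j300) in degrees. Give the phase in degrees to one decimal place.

∠(j300 + 5.9) = arctan(300/5.9) = 88.87°
∠[(j300)² + 750(j300) + 237200] = ∠[1.472e+05 + j2.25e+05] = 56.81°
∠H(j300) = 88.87° − 56.81° = 32.07°

32.1°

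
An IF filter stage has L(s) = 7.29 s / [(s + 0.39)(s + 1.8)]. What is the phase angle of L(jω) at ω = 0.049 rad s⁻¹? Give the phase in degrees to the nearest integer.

∠(j0.049) = 90.00°
∠(j0.049 + 0.39) = arctan(0.049/0.39) = 7.16°
∠(j0.049 + 1.8) = arctan(0.049/1.8) = 1.56°
∠L(j0.049) = 90.00° − (7.16° + 1.56°) = 81.28°

81°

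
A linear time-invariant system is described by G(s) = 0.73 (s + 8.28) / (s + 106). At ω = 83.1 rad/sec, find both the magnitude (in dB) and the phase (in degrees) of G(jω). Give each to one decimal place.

|j83.1 + 8.28| = √(83.1² + 8.28²) = 83.51
|j83.1 + 106| = √(83.1² + 106²) = 134.7
|G(j83.1)| = 0.73 × 83.51 / 134.7 = 0.45262
20 log₁₀(0.45262) = -6.89 dB
∠(j83.1 + 8.28) = arctan(83.1/8.28) = 84.31°
∠(j83.1 + 106) = arctan(83.1/106) = 38.10°
∠G(j83.1) = 84.31° − 38.10° = 46.21°

|G| = -6.9 dB, ∠G = 46.2 deg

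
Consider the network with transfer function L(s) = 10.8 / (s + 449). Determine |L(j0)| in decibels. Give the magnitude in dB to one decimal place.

L(0) = 10.8 / 449 = 0.024053
20 log₁₀(0.024053) = -32.38 dB

-32.4 dB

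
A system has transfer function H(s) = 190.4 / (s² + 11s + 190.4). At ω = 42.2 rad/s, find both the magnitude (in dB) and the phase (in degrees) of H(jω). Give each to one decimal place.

|(j42.2)² + 11(j42.2) + 190.4| = |-1590.4 + j464.2| = 1657
|H(j42.2)| = 190.4 / 1657 = 0.11492
20 log₁₀(0.11492) = -18.79 dB
∠[(j42.2)² + 11(j42.2) + 190.4] = ∠[-1590.4 + j464.2] = 163.73°
∠H(j42.2) = −163.73° = -163.73°

|H| = -18.8 dB, ∠H = -163.7°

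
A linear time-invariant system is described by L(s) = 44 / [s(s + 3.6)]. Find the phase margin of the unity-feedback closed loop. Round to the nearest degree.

Gain crossover: |L(jω)| = 1 at ω ≈ 6.16 rad/s.
∠L(j6.16) = −90° − arctan(6.16/3.6) ≈ -149.71°
PM = 180° + (-149.71°) = 30.29°

30°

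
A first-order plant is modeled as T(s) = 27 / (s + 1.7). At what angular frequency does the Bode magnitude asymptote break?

1.7 rad/s

The single real pole at s = −1.7 gives a corner at ω = 1.7 rad/s.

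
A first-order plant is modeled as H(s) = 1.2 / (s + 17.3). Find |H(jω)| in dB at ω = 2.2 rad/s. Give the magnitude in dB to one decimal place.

-23.2 dB

|j2.2 + 17.3| = √(2.2² + 17.3²) = 17.44
|H(j2.2)| = 1.2 / 17.44 = 0.06881
20 log₁₀(0.06881) = -23.25 dB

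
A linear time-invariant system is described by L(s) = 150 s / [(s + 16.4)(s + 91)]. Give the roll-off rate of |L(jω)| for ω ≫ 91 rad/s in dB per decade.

With 1 zero and 2 poles, the high-frequency asymptotic slope is 20 × (1 − 2) = -20 dB/decade.

-20 dB/decade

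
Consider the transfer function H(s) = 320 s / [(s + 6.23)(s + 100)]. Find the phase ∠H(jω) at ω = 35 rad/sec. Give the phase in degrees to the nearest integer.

-9°

∠(j35) = 90.00°
∠(j35 + 6.23) = arctan(35/6.23) = 79.91°
∠(j35 + 100) = arctan(35/100) = 19.29°
∠H(j35) = 90.00° − (79.91° + 19.29°) = -9.20°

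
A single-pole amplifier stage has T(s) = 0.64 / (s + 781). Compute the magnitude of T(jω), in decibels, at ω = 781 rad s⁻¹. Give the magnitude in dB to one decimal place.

|j781 + 781| = √(781² + 781²) = 1105
|T(j781)| = 0.64 / 1105 = 0.00057945
20 log₁₀(0.00057945) = -64.74 dB

-64.7 dB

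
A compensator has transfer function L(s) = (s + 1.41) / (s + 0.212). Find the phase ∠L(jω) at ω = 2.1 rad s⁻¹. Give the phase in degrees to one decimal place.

-28.1°

∠(j2.1 + 1.41) = arctan(2.1/1.41) = 56.12°
∠(j2.1 + 0.212) = arctan(2.1/0.212) = 84.24°
∠L(j2.1) = 56.12° − 84.24° = -28.11°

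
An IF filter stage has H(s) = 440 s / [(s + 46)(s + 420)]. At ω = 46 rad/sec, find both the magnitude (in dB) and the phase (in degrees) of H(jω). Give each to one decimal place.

|j46| = 46
|j46 + 46| = √(46² + 46²) = 65.05
|j46 + 420| = √(46² + 420²) = 422.5
|H(j46)| = 440 × 46 / (65.05 × 422.5) = 0.73638
20 log₁₀(0.73638) = -2.66 dB
∠(j46) = 90.00°
∠(j46 + 46) = arctan(46/46) = 45.00°
∠(j46 + 420) = arctan(46/420) = 6.25°
∠H(j46) = 90.00° − (45.00° + 6.25°) = 38.75°

|H| = -2.7 dB, ∠H = 38.7°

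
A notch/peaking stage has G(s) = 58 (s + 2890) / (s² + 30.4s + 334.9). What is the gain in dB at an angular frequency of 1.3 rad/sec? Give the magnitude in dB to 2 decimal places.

53.97 dB

|j1.3 + 2890| = √(1.3² + 2890²) = 2890
|(j1.3)² + 30.4(j1.3) + 334.9| = |333.21 + j39.52| = 335.5
|G(j1.3)| = 58 × 2890 / 335.5 = 499.54
20 log₁₀(499.54) = 53.971 dB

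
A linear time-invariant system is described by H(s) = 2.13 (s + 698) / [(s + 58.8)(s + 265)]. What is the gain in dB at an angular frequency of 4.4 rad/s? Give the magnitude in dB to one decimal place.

|j4.4 + 698| = √(4.4² + 698²) = 698
|j4.4 + 58.8| = √(4.4² + 58.8²) = 58.96
|j4.4 + 265| = √(4.4² + 265²) = 265
|H(j4.4)| = 2.13 × 698 / (58.96 × 265) = 0.095137
20 log₁₀(0.095137) = -20.43 dB

-20.4 dB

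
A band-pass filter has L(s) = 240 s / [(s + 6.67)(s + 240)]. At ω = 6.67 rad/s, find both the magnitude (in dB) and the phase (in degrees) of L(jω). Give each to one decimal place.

|j6.67| = 6.67
|j6.67 + 6.67| = √(6.67² + 6.67²) = 9.433
|j6.67 + 240| = √(6.67² + 240²) = 240.1
|L(j6.67)| = 240 × 6.67 / (9.433 × 240.1) = 0.70683
20 log₁₀(0.70683) = -3.01 dB
∠(j6.67) = 90.00°
∠(j6.67 + 6.67) = arctan(6.67/6.67) = 45.00°
∠(j6.67 + 240) = arctan(6.67/240) = 1.59°
∠L(j6.67) = 90.00° − (45.00° + 1.59°) = 43.41°

|L| = -3.0 dB, ∠L = 43.4°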